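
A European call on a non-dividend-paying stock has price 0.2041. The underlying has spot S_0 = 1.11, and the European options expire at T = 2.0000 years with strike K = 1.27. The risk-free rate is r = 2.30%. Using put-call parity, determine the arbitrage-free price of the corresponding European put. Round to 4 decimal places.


Answer: Put price = 0.3070

Derivation:
Put-call parity: C - P = S_0 * exp(-qT) - K * exp(-rT).
S_0 * exp(-qT) = 1.1100 * 1.00000000 = 1.11000000
K * exp(-rT) = 1.2700 * 0.95504196 = 1.21290329
P = C - S*exp(-qT) + K*exp(-rT)
P = 0.2041 - 1.11000000 + 1.21290329 = 0.3070


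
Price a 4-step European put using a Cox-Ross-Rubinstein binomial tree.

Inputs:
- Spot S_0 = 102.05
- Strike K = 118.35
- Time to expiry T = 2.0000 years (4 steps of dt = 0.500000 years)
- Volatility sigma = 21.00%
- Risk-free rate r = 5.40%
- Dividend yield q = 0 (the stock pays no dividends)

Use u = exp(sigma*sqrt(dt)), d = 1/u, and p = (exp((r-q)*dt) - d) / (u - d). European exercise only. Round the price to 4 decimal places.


dt = T/N = 0.500000
u = exp(sigma*sqrt(dt)) = 1.160084; d = 1/u = 0.862007
p = (exp((r-q)*dt) - d) / (u - d) = 0.554759
Discount per step: exp(-r*dt) = 0.973361
Stock lattice S(k, i) with i counting down-moves:
  k=0: S(0,0) = 102.0500
  k=1: S(1,0) = 118.3866; S(1,1) = 87.9678
  k=2: S(2,0) = 137.3384; S(2,1) = 102.0500; S(2,2) = 75.8288
  k=3: S(3,0) = 159.3240; S(3,1) = 118.3866; S(3,2) = 87.9678; S(3,3) = 65.3649
  k=4: S(4,0) = 184.8293; S(4,1) = 137.3384; S(4,2) = 102.0500; S(4,3) = 75.8288; S(4,4) = 56.3450
Terminal payoffs V(N, i) = max(K - S_T, 0):
  V(4,0) = 0.000000; V(4,1) = 0.000000; V(4,2) = 16.300000; V(4,3) = 42.521210; V(4,4) = 62.005018
Backward induction: V(k, i) = exp(-r*dt) * [p * V(k+1, i) + (1-p) * V(k+1, i+1)].
  V(3,0) = exp(-r*dt) * [p*0.000000 + (1-p)*0.000000] = 0.000000
  V(3,1) = exp(-r*dt) * [p*0.000000 + (1-p)*16.300000] = 7.064094
  V(3,2) = exp(-r*dt) * [p*16.300000 + (1-p)*42.521210] = 27.229536
  V(3,3) = exp(-r*dt) * [p*42.521210 + (1-p)*62.005018] = 49.832390
  V(2,0) = exp(-r*dt) * [p*0.000000 + (1-p)*7.064094] = 3.061437
  V(2,1) = exp(-r*dt) * [p*7.064094 + (1-p)*27.229536] = 15.615214
  V(2,2) = exp(-r*dt) * [p*27.229536 + (1-p)*49.832390] = 36.299799
  V(1,0) = exp(-r*dt) * [p*3.061437 + (1-p)*15.615214] = 8.420440
  V(1,1) = exp(-r*dt) * [p*15.615214 + (1-p)*36.299799] = 24.163530
  V(0,0) = exp(-r*dt) * [p*8.420440 + (1-p)*24.163530] = 15.018870

Answer: Price = V(0,0) = 15.0189


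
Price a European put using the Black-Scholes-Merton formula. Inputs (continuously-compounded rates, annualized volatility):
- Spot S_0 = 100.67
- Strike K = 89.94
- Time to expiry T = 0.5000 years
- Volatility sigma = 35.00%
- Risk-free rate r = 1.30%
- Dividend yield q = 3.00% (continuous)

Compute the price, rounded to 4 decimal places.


Answer: Price = 5.1823

Derivation:
d1 = (ln(S/K) + (r - q + 0.5*sigma^2) * T) / (sigma * sqrt(T)) = 0.54479571
d2 = d1 - sigma * sqrt(T) = 0.29730834
exp(-rT) = 0.99352108; exp(-qT) = 0.98511194
P = K * exp(-rT) * N(-d2) - S_0 * exp(-qT) * N(-d1)
N(-d1) = 0.29294701; N(-d2) = 0.38311556
P = 89.9400 * 0.99352108 * 0.38311556 - 100.6700 * 0.98511194 * 0.29294701 = 5.1823


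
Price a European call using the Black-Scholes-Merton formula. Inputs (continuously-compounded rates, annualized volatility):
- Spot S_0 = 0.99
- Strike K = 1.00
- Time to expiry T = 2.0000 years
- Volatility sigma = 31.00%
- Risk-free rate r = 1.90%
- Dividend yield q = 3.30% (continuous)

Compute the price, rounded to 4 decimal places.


Answer: Price = 0.1466

Derivation:
d1 = (ln(S/K) + (r - q + 0.5*sigma^2) * T) / (sigma * sqrt(T)) = 0.13241068
d2 = d1 - sigma * sqrt(T) = -0.30599552
exp(-rT) = 0.96271294; exp(-qT) = 0.93613086
C = S_0 * exp(-qT) * N(d1) - K * exp(-rT) * N(d2)
N(d1) = 0.55267027; N(d2) = 0.37980403
C = 0.9900 * 0.93613086 * 0.55267027 - 1.0000 * 0.96271294 * 0.37980403 = 0.1466


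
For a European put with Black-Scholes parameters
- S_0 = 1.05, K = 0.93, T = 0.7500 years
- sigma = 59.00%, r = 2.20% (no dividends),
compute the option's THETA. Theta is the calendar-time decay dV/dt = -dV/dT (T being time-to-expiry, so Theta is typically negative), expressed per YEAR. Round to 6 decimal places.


Answer: Theta = -0.114353

Derivation:
d1 = 0.5252876734; d2 = 0.0143326852
phi(d1) = 0.3475307589; exp(-qT) = 1.0000000000; exp(-rT) = 0.9836353794
Theta = -S*exp(-qT)*phi(d1)*sigma/(2*sqrt(T)) + r*K*exp(-rT)*N(-d2) - q*S*exp(-qT)*N(-d1)
N(-d1) = 0.2996916125; N(-d2) = 0.4942822816; sqrt(T) = 0.8660254038
Term 1 = -1.0500 * 1.0000000000 * 0.3475307589 * 0.5900 / (2 * 0.8660254038) = -0.1243008024
Term 2 = 0.0220 * 0.9300 * 0.9836353794 * 0.4942822816 = 0.0099475198
Term 3 = 0 (no dividend yield, q = 0)
Theta = -0.1243008024 + (0.0099475198) + (0.0000000000) = -0.114353


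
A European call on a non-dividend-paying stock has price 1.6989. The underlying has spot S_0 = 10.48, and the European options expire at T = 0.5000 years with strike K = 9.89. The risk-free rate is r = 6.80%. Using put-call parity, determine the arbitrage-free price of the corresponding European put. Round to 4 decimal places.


Put-call parity: C - P = S_0 * exp(-qT) - K * exp(-rT).
S_0 * exp(-qT) = 10.4800 * 1.00000000 = 10.48000000
K * exp(-rT) = 9.8900 * 0.96657150 = 9.55939218
P = C - S*exp(-qT) + K*exp(-rT)
P = 1.6989 - 10.48000000 + 9.55939218 = 0.7783

Answer: Put price = 0.7783


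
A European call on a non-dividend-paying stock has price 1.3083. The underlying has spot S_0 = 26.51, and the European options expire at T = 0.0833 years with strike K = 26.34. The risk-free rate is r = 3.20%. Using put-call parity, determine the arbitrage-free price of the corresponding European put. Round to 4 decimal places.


Put-call parity: C - P = S_0 * exp(-qT) - K * exp(-rT).
S_0 * exp(-qT) = 26.5100 * 1.00000000 = 26.51000000
K * exp(-rT) = 26.3400 * 0.99733795 = 26.26988159
P = C - S*exp(-qT) + K*exp(-rT)
P = 1.3083 - 26.51000000 + 26.26988159 = 1.0682

Answer: Put price = 1.0682


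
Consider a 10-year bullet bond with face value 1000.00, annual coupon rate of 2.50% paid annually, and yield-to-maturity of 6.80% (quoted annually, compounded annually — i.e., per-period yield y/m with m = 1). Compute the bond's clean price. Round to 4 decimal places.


Coupon per period c = face * coupon_rate / m = 25.000000
Periods per year m = 1; per-period yield y/m = 0.068000
Number of cashflows N = 10
Cashflows (t years, CF_t, discount factor 1/(1+y/m)^(m*t), PV):
  t = 1.0000: CF_t = 25.000000, DF = 0.936330, PV = 23.408240
  t = 2.0000: CF_t = 25.000000, DF = 0.876713, PV = 21.917827
  t = 3.0000: CF_t = 25.000000, DF = 0.820892, PV = 20.522310
  t = 4.0000: CF_t = 25.000000, DF = 0.768626, PV = 19.215646
  t = 5.0000: CF_t = 25.000000, DF = 0.719687, PV = 17.992178
  t = 6.0000: CF_t = 25.000000, DF = 0.673864, PV = 16.846609
  t = 7.0000: CF_t = 25.000000, DF = 0.630959, PV = 15.773978
  t = 8.0000: CF_t = 25.000000, DF = 0.590786, PV = 14.769643
  t = 9.0000: CF_t = 25.000000, DF = 0.553170, PV = 13.829253
  t = 10.0000: CF_t = 1025.000000, DF = 0.517950, PV = 530.898305
Price P = sum_t PV_t = 695.173990

Answer: Price = 695.1740


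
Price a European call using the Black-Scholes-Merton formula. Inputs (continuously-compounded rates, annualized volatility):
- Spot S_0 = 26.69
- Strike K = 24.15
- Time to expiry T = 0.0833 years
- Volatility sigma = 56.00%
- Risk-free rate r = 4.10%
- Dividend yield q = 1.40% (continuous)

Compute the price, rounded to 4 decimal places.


Answer: Price = 3.2447

Derivation:
d1 = (ln(S/K) + (r - q + 0.5*sigma^2) * T) / (sigma * sqrt(T)) = 0.71347004
d2 = d1 - sigma * sqrt(T) = 0.55184430
exp(-rT) = 0.99659053; exp(-qT) = 0.99883448
C = S_0 * exp(-qT) * N(d1) - K * exp(-rT) * N(d2)
N(d1) = 0.76222253; N(d2) = 0.70947248
C = 26.6900 * 0.99883448 * 0.76222253 - 24.1500 * 0.99659053 * 0.70947248 = 3.2447


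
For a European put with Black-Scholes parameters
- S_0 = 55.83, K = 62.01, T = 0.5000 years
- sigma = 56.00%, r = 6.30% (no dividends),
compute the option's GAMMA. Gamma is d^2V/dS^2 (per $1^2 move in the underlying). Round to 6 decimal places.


d1 = 0.0124140095; d2 = -0.3835657880
phi(d1) = 0.3989115416; exp(-qT) = 1.0000000000; exp(-rT) = 0.9689909565
Gamma = exp(-qT) * phi(d1) / (S * sigma * sqrt(T)) = 1.0000000000 * 0.3989115416 / (55.8300 * 0.5600 * 0.7071067812) = 0.018044

Answer: Gamma = 0.018044


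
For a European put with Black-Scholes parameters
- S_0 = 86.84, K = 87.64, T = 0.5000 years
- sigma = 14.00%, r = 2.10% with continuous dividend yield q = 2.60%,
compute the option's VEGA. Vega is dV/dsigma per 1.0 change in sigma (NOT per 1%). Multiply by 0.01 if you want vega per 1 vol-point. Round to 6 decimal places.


d1 = -0.0683890417; d2 = -0.1673839910
phi(d1) = 0.3980104317; exp(-qT) = 0.9870841350; exp(-rT) = 0.9895549326
Vega = S * exp(-qT) * phi(d1) * sqrt(T) = 86.8400 * 0.9870841350 * 0.3980104317 * 0.7071067812 = 24.124229

Answer: Vega = 24.124229


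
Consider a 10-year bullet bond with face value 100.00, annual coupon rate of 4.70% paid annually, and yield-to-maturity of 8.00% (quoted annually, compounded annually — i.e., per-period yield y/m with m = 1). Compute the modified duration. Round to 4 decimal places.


Coupon per period c = face * coupon_rate / m = 4.700000
Periods per year m = 1; per-period yield y/m = 0.080000
Number of cashflows N = 10
Cashflows (t years, CF_t, discount factor 1/(1+y/m)^(m*t), PV):
  t = 1.0000: CF_t = 4.700000, DF = 0.925926, PV = 4.351852
  t = 2.0000: CF_t = 4.700000, DF = 0.857339, PV = 4.029492
  t = 3.0000: CF_t = 4.700000, DF = 0.793832, PV = 3.731012
  t = 4.0000: CF_t = 4.700000, DF = 0.735030, PV = 3.454640
  t = 5.0000: CF_t = 4.700000, DF = 0.680583, PV = 3.198741
  t = 6.0000: CF_t = 4.700000, DF = 0.630170, PV = 2.961797
  t = 7.0000: CF_t = 4.700000, DF = 0.583490, PV = 2.742405
  t = 8.0000: CF_t = 4.700000, DF = 0.540269, PV = 2.539264
  t = 9.0000: CF_t = 4.700000, DF = 0.500249, PV = 2.351170
  t = 10.0000: CF_t = 104.700000, DF = 0.463193, PV = 48.496358
Price P = sum_t PV_t = 77.856731
First compute Macaulay numerator sum_t t * PV_t:
  t * PV_t at t = 1.0000: 4.351852
  t * PV_t at t = 2.0000: 8.058985
  t * PV_t at t = 3.0000: 11.193035
  t * PV_t at t = 4.0000: 13.818561
  t * PV_t at t = 5.0000: 15.993705
  t * PV_t at t = 6.0000: 17.770783
  t * PV_t at t = 7.0000: 19.196834
  t * PV_t at t = 8.0000: 20.314110
  t * PV_t at t = 9.0000: 21.160531
  t * PV_t at t = 10.0000: 484.963582
Macaulay duration D = 616.821979 / 77.856731 = 7.922526
Modified duration = D / (1 + y/m) = 7.922526 / (1 + 0.080000) = 7.335672

Answer: Modified duration = 7.3357


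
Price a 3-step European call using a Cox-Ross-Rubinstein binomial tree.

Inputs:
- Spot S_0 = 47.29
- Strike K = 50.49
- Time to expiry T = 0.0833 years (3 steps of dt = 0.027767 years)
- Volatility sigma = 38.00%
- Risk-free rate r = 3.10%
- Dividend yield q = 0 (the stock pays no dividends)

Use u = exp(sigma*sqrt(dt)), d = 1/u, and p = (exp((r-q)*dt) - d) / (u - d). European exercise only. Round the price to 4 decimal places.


dt = T/N = 0.027767
u = exp(sigma*sqrt(dt)) = 1.065368; d = 1/u = 0.938642
p = (exp((r-q)*dt) - d) / (u - d) = 0.490970
Discount per step: exp(-r*dt) = 0.999140
Stock lattice S(k, i) with i counting down-moves:
  k=0: S(0,0) = 47.2900
  k=1: S(1,0) = 50.3813; S(1,1) = 44.3884
  k=2: S(2,0) = 53.6746; S(2,1) = 47.2900; S(2,2) = 41.6648
  k=3: S(3,0) = 57.1832; S(3,1) = 50.3813; S(3,2) = 44.3884; S(3,3) = 39.1084
Terminal payoffs V(N, i) = max(S_T - K, 0):
  V(3,0) = 6.693240; V(3,1) = 0.000000; V(3,2) = 0.000000; V(3,3) = 0.000000
Backward induction: V(k, i) = exp(-r*dt) * [p * V(k+1, i) + (1-p) * V(k+1, i+1)].
  V(2,0) = exp(-r*dt) * [p*6.693240 + (1-p)*0.000000] = 3.283355
  V(2,1) = exp(-r*dt) * [p*0.000000 + (1-p)*0.000000] = 0.000000
  V(2,2) = exp(-r*dt) * [p*0.000000 + (1-p)*0.000000] = 0.000000
  V(1,0) = exp(-r*dt) * [p*3.283355 + (1-p)*0.000000] = 1.610643
  V(1,1) = exp(-r*dt) * [p*0.000000 + (1-p)*0.000000] = 0.000000
  V(0,0) = exp(-r*dt) * [p*1.610643 + (1-p)*0.000000] = 0.790098

Answer: Price = V(0,0) = 0.7901


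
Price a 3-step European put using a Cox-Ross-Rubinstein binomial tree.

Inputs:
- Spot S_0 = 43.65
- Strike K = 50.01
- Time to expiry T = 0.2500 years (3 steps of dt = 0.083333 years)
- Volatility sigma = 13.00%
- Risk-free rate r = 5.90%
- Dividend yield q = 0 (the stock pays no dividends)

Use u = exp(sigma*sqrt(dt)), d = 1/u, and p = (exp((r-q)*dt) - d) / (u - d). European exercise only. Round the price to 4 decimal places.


dt = T/N = 0.083333
u = exp(sigma*sqrt(dt)) = 1.038241; d = 1/u = 0.963168
p = (exp((r-q)*dt) - d) / (u - d) = 0.556272
Discount per step: exp(-r*dt) = 0.995095
Stock lattice S(k, i) with i counting down-moves:
  k=0: S(0,0) = 43.6500
  k=1: S(1,0) = 45.3192; S(1,1) = 42.0423
  k=2: S(2,0) = 47.0523; S(2,1) = 43.6500; S(2,2) = 40.4938
  k=3: S(3,0) = 48.8516; S(3,1) = 45.3192; S(3,2) = 42.0423; S(3,3) = 39.0023
Terminal payoffs V(N, i) = max(K - S_T, 0):
  V(3,0) = 1.158427; V(3,1) = 4.690788; V(3,2) = 7.967731; V(3,3) = 11.007725
Backward induction: V(k, i) = exp(-r*dt) * [p * V(k+1, i) + (1-p) * V(k+1, i+1)].
  V(2,0) = exp(-r*dt) * [p*1.158427 + (1-p)*4.690788] = 2.712465
  V(2,1) = exp(-r*dt) * [p*4.690788 + (1-p)*7.967731] = 6.114721
  V(2,2) = exp(-r*dt) * [p*7.967731 + (1-p)*11.007725] = 9.270967
  V(1,0) = exp(-r*dt) * [p*2.712465 + (1-p)*6.114721] = 4.201433
  V(1,1) = exp(-r*dt) * [p*6.114721 + (1-p)*9.270967] = 7.478376
  V(0,0) = exp(-r*dt) * [p*4.201433 + (1-p)*7.478376] = 5.627766

Answer: Price = V(0,0) = 5.6278


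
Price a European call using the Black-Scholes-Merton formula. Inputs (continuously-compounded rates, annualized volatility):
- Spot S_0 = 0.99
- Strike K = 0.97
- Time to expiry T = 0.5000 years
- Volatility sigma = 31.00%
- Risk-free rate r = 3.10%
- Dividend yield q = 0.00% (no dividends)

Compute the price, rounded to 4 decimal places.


Answer: Price = 0.1035

Derivation:
d1 = (ln(S/K) + (r - q + 0.5*sigma^2) * T) / (sigma * sqrt(T)) = 0.27341708
d2 = d1 - sigma * sqrt(T) = 0.05421398
exp(-rT) = 0.98461951; exp(-qT) = 1.00000000
C = S_0 * exp(-qT) * N(d1) - K * exp(-rT) * N(d2)
N(d1) = 0.60773369; N(d2) = 0.52161766
C = 0.9900 * 1.00000000 * 0.60773369 - 0.9700 * 0.98461951 * 0.52161766 = 0.1035


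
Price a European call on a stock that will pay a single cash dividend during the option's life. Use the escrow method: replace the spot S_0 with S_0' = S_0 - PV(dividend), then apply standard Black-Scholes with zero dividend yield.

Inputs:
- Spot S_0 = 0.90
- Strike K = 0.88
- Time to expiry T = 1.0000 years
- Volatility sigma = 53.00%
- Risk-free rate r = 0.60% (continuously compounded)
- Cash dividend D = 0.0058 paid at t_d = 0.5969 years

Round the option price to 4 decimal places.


Answer: Price = 0.1947

Derivation:
PV(D) = D * exp(-r * t_d) = 0.0058 * 0.99642501 = 0.00577927
S_0' = S_0 - PV(D) = 0.9000 - 0.00577927 = 0.89422073
d1 = (ln(S_0'/K) + (r + sigma^2/2)*T) / (sigma*sqrt(T)) = 0.30656744
d2 = d1 - sigma*sqrt(T) = -0.22343256
exp(-rT) = 0.99401796
N(d1) = 0.62041368; N(d2) = 0.41159943
C = S_0' * N(d1) - K * exp(-rT) * N(d2) = 0.89422073 * 0.62041368 - 0.8800 * 0.99401796 * 0.41159943 = 0.1947


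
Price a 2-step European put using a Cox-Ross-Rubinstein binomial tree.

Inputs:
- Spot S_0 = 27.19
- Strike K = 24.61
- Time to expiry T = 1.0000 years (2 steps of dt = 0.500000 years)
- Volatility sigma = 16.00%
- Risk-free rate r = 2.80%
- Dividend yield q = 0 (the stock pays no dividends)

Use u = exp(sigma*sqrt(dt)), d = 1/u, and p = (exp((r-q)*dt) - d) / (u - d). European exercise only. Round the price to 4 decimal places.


Answer: Price = V(0,0) = 0.6181

Derivation:
dt = T/N = 0.500000
u = exp(sigma*sqrt(dt)) = 1.119785; d = 1/u = 0.893028
p = (exp((r-q)*dt) - d) / (u - d) = 0.533920
Discount per step: exp(-r*dt) = 0.986098
Stock lattice S(k, i) with i counting down-moves:
  k=0: S(0,0) = 27.1900
  k=1: S(1,0) = 30.4470; S(1,1) = 24.2814
  k=2: S(2,0) = 34.0941; S(2,1) = 27.1900; S(2,2) = 21.6840
Terminal payoffs V(N, i) = max(K - S_T, 0):
  V(2,0) = 0.000000; V(2,1) = 0.000000; V(2,2) = 2.925991
Backward induction: V(k, i) = exp(-r*dt) * [p * V(k+1, i) + (1-p) * V(k+1, i+1)].
  V(1,0) = exp(-r*dt) * [p*0.000000 + (1-p)*0.000000] = 0.000000
  V(1,1) = exp(-r*dt) * [p*0.000000 + (1-p)*2.925991] = 1.344786
  V(0,0) = exp(-r*dt) * [p*0.000000 + (1-p)*1.344786] = 0.618064


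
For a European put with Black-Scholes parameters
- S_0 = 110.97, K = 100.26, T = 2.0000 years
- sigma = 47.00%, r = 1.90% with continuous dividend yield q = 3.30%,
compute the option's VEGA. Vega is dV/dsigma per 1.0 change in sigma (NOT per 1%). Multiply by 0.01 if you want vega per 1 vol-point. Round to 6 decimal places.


Answer: Vega = 53.133661

Derivation:
d1 = 0.4429092449; d2 = -0.2217711294
phi(d1) = 0.3616700913; exp(-qT) = 0.9361308643; exp(-rT) = 0.9627129409
Vega = S * exp(-qT) * phi(d1) * sqrt(T) = 110.9700 * 0.9361308643 * 0.3616700913 * 1.4142135624 = 53.133661


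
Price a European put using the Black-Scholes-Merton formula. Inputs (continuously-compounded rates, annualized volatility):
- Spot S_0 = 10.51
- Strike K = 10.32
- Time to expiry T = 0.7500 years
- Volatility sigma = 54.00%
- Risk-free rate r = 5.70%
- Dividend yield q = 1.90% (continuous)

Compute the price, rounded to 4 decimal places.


Answer: Price = 1.6444

Derivation:
d1 = (ln(S/K) + (r - q + 0.5*sigma^2) * T) / (sigma * sqrt(T)) = 0.33377993
d2 = d1 - sigma * sqrt(T) = -0.13387379
exp(-rT) = 0.95815090; exp(-qT) = 0.98585105
P = K * exp(-rT) * N(-d2) - S_0 * exp(-qT) * N(-d1)
N(-d1) = 0.36927281; N(-d2) = 0.55324881
P = 10.3200 * 0.95815090 * 0.55324881 - 10.5100 * 0.98585105 * 0.36927281 = 1.6444


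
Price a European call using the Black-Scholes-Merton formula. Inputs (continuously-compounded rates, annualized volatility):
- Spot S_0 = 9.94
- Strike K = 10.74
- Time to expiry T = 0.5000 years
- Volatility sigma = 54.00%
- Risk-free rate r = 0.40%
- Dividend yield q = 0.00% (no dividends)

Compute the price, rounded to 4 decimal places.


d1 = (ln(S/K) + (r - q + 0.5*sigma^2) * T) / (sigma * sqrt(T)) = -0.00656842
d2 = d1 - sigma * sqrt(T) = -0.38840608
exp(-rT) = 0.99800200; exp(-qT) = 1.00000000
C = S_0 * exp(-qT) * N(d1) - K * exp(-rT) * N(d2)
N(d1) = 0.49737960; N(d2) = 0.34885777
C = 9.9400 * 1.00000000 * 0.49737960 - 10.7400 * 0.99800200 * 0.34885777 = 1.2047

Answer: Price = 1.2047


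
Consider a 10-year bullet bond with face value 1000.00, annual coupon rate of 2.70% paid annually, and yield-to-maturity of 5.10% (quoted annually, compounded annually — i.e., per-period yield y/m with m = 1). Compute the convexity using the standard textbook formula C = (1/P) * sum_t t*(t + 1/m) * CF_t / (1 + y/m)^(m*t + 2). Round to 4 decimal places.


Coupon per period c = face * coupon_rate / m = 27.000000
Periods per year m = 1; per-period yield y/m = 0.051000
Number of cashflows N = 10
Cashflows (t years, CF_t, discount factor 1/(1+y/m)^(m*t), PV):
  t = 1.0000: CF_t = 27.000000, DF = 0.951475, PV = 25.689819
  t = 2.0000: CF_t = 27.000000, DF = 0.905304, PV = 24.443215
  t = 3.0000: CF_t = 27.000000, DF = 0.861374, PV = 23.257103
  t = 4.0000: CF_t = 27.000000, DF = 0.819576, PV = 22.128547
  t = 5.0000: CF_t = 27.000000, DF = 0.779806, PV = 21.054755
  t = 6.0000: CF_t = 27.000000, DF = 0.741965, PV = 20.033068
  t = 7.0000: CF_t = 27.000000, DF = 0.705961, PV = 19.060959
  t = 8.0000: CF_t = 27.000000, DF = 0.671705, PV = 18.136022
  t = 9.0000: CF_t = 27.000000, DF = 0.639110, PV = 17.255968
  t = 10.0000: CF_t = 1027.000000, DF = 0.608097, PV = 624.515589
Price P = sum_t PV_t = 815.575045
Convexity numerator sum_t t*(t + 1/m) * CF_t / (1+y/m)^(m*t + 2):
  t = 1.0000: term = 46.514206
  t = 2.0000: term = 132.771283
  t = 3.0000: term = 252.657055
  t = 4.0000: term = 400.661363
  t = 5.0000: term = 571.828776
  t = 6.0000: term = 761.712927
  t = 7.0000: term = 966.334193
  t = 8.0000: term = 1182.140510
  t = 9.0000: term = 1405.971111
  t = 10.0000: term = 62191.429073
Convexity = (1/P) * sum = 67912.020498 / 815.575045 = 83.268880

Answer: Convexity = 83.2689


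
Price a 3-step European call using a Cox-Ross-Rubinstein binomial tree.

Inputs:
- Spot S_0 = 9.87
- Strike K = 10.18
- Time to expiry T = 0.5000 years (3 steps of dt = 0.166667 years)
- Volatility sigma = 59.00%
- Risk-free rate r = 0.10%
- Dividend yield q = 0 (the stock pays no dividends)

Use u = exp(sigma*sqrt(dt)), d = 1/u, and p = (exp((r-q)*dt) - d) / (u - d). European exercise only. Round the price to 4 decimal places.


Answer: Price = V(0,0) = 1.6406

Derivation:
dt = T/N = 0.166667
u = exp(sigma*sqrt(dt)) = 1.272351; d = 1/u = 0.785947
p = (exp((r-q)*dt) - d) / (u - d) = 0.440416
Discount per step: exp(-r*dt) = 0.999833
Stock lattice S(k, i) with i counting down-moves:
  k=0: S(0,0) = 9.8700
  k=1: S(1,0) = 12.5581; S(1,1) = 7.7573
  k=2: S(2,0) = 15.9783; S(2,1) = 9.8700; S(2,2) = 6.0968
  k=3: S(3,0) = 20.3300; S(3,1) = 12.5581; S(3,2) = 7.7573; S(3,3) = 4.7918
Terminal payoffs V(N, i) = max(S_T - K, 0):
  V(3,0) = 10.150035; V(3,1) = 2.378106; V(3,2) = 0.000000; V(3,3) = 0.000000
Backward induction: V(k, i) = exp(-r*dt) * [p * V(k+1, i) + (1-p) * V(k+1, i+1)].
  V(2,0) = exp(-r*dt) * [p*10.150035 + (1-p)*2.378106] = 5.800017
  V(2,1) = exp(-r*dt) * [p*2.378106 + (1-p)*0.000000] = 1.047180
  V(2,2) = exp(-r*dt) * [p*0.000000 + (1-p)*0.000000] = 0.000000
  V(1,0) = exp(-r*dt) * [p*5.800017 + (1-p)*1.047180] = 3.139880
  V(1,1) = exp(-r*dt) * [p*1.047180 + (1-p)*0.000000] = 0.461118
  V(0,0) = exp(-r*dt) * [p*3.139880 + (1-p)*0.461118] = 1.640613


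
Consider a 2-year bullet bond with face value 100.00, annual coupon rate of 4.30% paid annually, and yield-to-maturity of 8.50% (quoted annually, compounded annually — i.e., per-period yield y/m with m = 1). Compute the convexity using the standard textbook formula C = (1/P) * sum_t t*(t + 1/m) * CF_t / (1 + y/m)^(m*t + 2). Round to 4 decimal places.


Coupon per period c = face * coupon_rate / m = 4.300000
Periods per year m = 1; per-period yield y/m = 0.085000
Number of cashflows N = 2
Cashflows (t years, CF_t, discount factor 1/(1+y/m)^(m*t), PV):
  t = 1.0000: CF_t = 4.300000, DF = 0.921659, PV = 3.963134
  t = 2.0000: CF_t = 104.300000, DF = 0.849455, PV = 88.598186
Price P = sum_t PV_t = 92.561320
Convexity numerator sum_t t*(t + 1/m) * CF_t / (1+y/m)^(m*t + 2):
  t = 1.0000: term = 6.733010
  t = 2.0000: term = 451.561187
Convexity = (1/P) * sum = 458.294197 / 92.561320 = 4.951250

Answer: Convexity = 4.9512


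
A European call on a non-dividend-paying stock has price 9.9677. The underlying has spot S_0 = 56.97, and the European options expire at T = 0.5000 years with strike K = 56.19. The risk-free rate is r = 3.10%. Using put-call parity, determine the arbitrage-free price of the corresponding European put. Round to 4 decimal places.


Answer: Put price = 8.3235

Derivation:
Put-call parity: C - P = S_0 * exp(-qT) - K * exp(-rT).
S_0 * exp(-qT) = 56.9700 * 1.00000000 = 56.97000000
K * exp(-rT) = 56.1900 * 0.98461951 = 55.32577008
P = C - S*exp(-qT) + K*exp(-rT)
P = 9.9677 - 56.97000000 + 55.32577008 = 8.3235


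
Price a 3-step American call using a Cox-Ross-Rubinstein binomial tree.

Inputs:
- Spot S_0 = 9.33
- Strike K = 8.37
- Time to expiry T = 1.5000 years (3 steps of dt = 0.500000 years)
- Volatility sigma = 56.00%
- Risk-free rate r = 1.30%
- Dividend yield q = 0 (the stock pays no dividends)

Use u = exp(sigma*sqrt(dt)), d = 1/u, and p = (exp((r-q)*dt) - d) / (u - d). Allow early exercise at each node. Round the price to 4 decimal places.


dt = T/N = 0.500000
u = exp(sigma*sqrt(dt)) = 1.485839; d = 1/u = 0.673020
p = (exp((r-q)*dt) - d) / (u - d) = 0.410302
Discount per step: exp(-r*dt) = 0.993521
Stock lattice S(k, i) with i counting down-moves:
  k=0: S(0,0) = 9.3300
  k=1: S(1,0) = 13.8629; S(1,1) = 6.2793
  k=2: S(2,0) = 20.5980; S(2,1) = 9.3300; S(2,2) = 4.2261
  k=3: S(3,0) = 30.6053; S(3,1) = 13.8629; S(3,2) = 6.2793; S(3,3) = 2.8442
Terminal payoffs V(N, i) = max(S_T - K, 0):
  V(3,0) = 22.235337; V(3,1) = 5.492881; V(3,2) = 0.000000; V(3,3) = 0.000000
Backward induction: V(k, i) = exp(-r*dt) * [p * V(k+1, i) + (1-p) * V(k+1, i+1)]; then take max(V_cont, immediate exercise) for American.
  V(2,0) = exp(-r*dt) * [p*22.235337 + (1-p)*5.492881] = 12.282241; exercise = 12.228013; V(2,0) = max -> 12.282241
  V(2,1) = exp(-r*dt) * [p*5.492881 + (1-p)*0.000000] = 2.239136; exercise = 0.960000; V(2,1) = max -> 2.239136
  V(2,2) = exp(-r*dt) * [p*0.000000 + (1-p)*0.000000] = 0.000000; exercise = 0.000000; V(2,2) = max -> 0.000000
  V(1,0) = exp(-r*dt) * [p*12.282241 + (1-p)*2.239136] = 6.318632; exercise = 5.492881; V(1,0) = max -> 6.318632
  V(1,1) = exp(-r*dt) * [p*2.239136 + (1-p)*0.000000] = 0.912768; exercise = 0.000000; V(1,1) = max -> 0.912768
  V(0,0) = exp(-r*dt) * [p*6.318632 + (1-p)*0.912768] = 3.110518; exercise = 0.960000; V(0,0) = max -> 3.110518

Answer: Price = V(0,0) = 3.1105


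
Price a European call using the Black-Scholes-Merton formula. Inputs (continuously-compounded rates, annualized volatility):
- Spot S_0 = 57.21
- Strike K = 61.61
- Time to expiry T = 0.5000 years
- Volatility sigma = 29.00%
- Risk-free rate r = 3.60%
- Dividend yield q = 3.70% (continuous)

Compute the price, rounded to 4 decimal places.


d1 = (ln(S/K) + (r - q + 0.5*sigma^2) * T) / (sigma * sqrt(T)) = -0.26124175
d2 = d1 - sigma * sqrt(T) = -0.46630272
exp(-rT) = 0.98216103; exp(-qT) = 0.98167007
C = S_0 * exp(-qT) * N(d1) - K * exp(-rT) * N(d2)
N(d1) = 0.39695304; N(d2) = 0.32049942
C = 57.2100 * 0.98167007 * 0.39695304 - 61.6100 * 0.98216103 * 0.32049942 = 2.8997

Answer: Price = 2.8997


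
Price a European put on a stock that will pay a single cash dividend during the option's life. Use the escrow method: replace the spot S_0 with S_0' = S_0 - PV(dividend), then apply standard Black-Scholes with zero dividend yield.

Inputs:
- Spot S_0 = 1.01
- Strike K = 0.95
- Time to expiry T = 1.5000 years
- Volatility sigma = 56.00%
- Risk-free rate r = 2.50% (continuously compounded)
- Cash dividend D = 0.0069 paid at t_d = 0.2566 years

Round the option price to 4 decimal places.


PV(D) = D * exp(-r * t_d) = 0.0069 * 0.99360553 = 0.00685588
S_0' = S_0 - PV(D) = 1.0100 - 0.00685588 = 1.00314412
d1 = (ln(S_0'/K) + (r + sigma^2/2)*T) / (sigma*sqrt(T)) = 0.47696885
d2 = d1 - sigma*sqrt(T) = -0.20888828
exp(-rT) = 0.96319442
N(-d1) = 0.31669215; N(-d2) = 0.58273227
P = K * exp(-rT) * N(-d2) - S_0' * N(-d1) = 0.9500 * 0.96319442 * 0.58273227 - 1.00314412 * 0.31669215 = 0.2155

Answer: Price = 0.2155


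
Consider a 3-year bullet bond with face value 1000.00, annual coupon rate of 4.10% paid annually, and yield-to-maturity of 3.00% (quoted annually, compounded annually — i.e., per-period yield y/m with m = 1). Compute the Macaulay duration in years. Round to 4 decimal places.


Coupon per period c = face * coupon_rate / m = 41.000000
Periods per year m = 1; per-period yield y/m = 0.030000
Number of cashflows N = 3
Cashflows (t years, CF_t, discount factor 1/(1+y/m)^(m*t), PV):
  t = 1.0000: CF_t = 41.000000, DF = 0.970874, PV = 39.805825
  t = 2.0000: CF_t = 41.000000, DF = 0.942596, PV = 38.646432
  t = 3.0000: CF_t = 1041.000000, DF = 0.915142, PV = 952.662467
Price P = sum_t PV_t = 1031.114725
Macaulay numerator sum_t t * PV_t:
  t * PV_t at t = 1.0000: 39.805825
  t * PV_t at t = 2.0000: 77.292865
  t * PV_t at t = 3.0000: 2857.987402
Macaulay duration D = (sum_t t * PV_t) / P = 2975.086092 / 1031.114725 = 2.885310

Answer: Macaulay duration = 2.8853 years


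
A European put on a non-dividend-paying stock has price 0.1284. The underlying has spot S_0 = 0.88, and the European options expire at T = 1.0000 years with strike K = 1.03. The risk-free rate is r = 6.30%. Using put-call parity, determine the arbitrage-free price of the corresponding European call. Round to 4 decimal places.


Answer: Call price = 0.0413

Derivation:
Put-call parity: C - P = S_0 * exp(-qT) - K * exp(-rT).
S_0 * exp(-qT) = 0.8800 * 1.00000000 = 0.88000000
K * exp(-rT) = 1.0300 * 0.93894347 = 0.96711178
C = P + S*exp(-qT) - K*exp(-rT)
C = 0.1284 + 0.88000000 - 0.96711178 = 0.0413


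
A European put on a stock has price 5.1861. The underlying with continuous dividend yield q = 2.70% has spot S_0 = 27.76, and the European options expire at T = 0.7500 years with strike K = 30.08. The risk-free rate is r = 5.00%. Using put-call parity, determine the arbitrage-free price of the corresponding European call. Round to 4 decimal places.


Put-call parity: C - P = S_0 * exp(-qT) - K * exp(-rT).
S_0 * exp(-qT) = 27.7600 * 0.97995365 = 27.20351344
K * exp(-rT) = 30.0800 * 0.96319442 = 28.97288809
C = P + S*exp(-qT) - K*exp(-rT)
C = 5.1861 + 27.20351344 - 28.97288809 = 3.4167

Answer: Call price = 3.4167


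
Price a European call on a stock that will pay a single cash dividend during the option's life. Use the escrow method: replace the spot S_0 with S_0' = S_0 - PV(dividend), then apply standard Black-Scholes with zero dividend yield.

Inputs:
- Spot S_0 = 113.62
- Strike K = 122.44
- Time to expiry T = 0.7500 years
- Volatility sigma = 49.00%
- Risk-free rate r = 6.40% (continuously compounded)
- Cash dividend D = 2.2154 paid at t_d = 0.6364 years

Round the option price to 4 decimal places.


Answer: Price = 16.6767

Derivation:
PV(D) = D * exp(-r * t_d) = 2.2154 * 0.96008870 = 2.12698051
S_0' = S_0 - PV(D) = 113.6200 - 2.12698051 = 111.49301949
d1 = (ln(S_0'/K) + (r + sigma^2/2)*T) / (sigma*sqrt(T)) = 0.10457903
d2 = d1 - sigma*sqrt(T) = -0.31977341
exp(-rT) = 0.95313379
N(d1) = 0.54164507; N(d2) = 0.37457005
C = S_0' * N(d1) - K * exp(-rT) * N(d2) = 111.49301949 * 0.54164507 - 122.4400 * 0.95313379 * 0.37457005 = 16.6767


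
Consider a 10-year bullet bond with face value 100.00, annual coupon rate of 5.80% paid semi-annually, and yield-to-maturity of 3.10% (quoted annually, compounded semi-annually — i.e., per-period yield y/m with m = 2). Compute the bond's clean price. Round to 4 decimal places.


Coupon per period c = face * coupon_rate / m = 2.900000
Periods per year m = 2; per-period yield y/m = 0.015500
Number of cashflows N = 20
Cashflows (t years, CF_t, discount factor 1/(1+y/m)^(m*t), PV):
  t = 0.5000: CF_t = 2.900000, DF = 0.984737, PV = 2.855736
  t = 1.0000: CF_t = 2.900000, DF = 0.969706, PV = 2.812148
  t = 1.5000: CF_t = 2.900000, DF = 0.954905, PV = 2.769225
  t = 2.0000: CF_t = 2.900000, DF = 0.940330, PV = 2.726957
  t = 2.5000: CF_t = 2.900000, DF = 0.925977, PV = 2.685334
  t = 3.0000: CF_t = 2.900000, DF = 0.911844, PV = 2.644347
  t = 3.5000: CF_t = 2.900000, DF = 0.897926, PV = 2.603985
  t = 4.0000: CF_t = 2.900000, DF = 0.884220, PV = 2.564239
  t = 4.5000: CF_t = 2.900000, DF = 0.870724, PV = 2.525100
  t = 5.0000: CF_t = 2.900000, DF = 0.857434, PV = 2.486559
  t = 5.5000: CF_t = 2.900000, DF = 0.844347, PV = 2.448605
  t = 6.0000: CF_t = 2.900000, DF = 0.831459, PV = 2.411231
  t = 6.5000: CF_t = 2.900000, DF = 0.818768, PV = 2.374428
  t = 7.0000: CF_t = 2.900000, DF = 0.806271, PV = 2.338186
  t = 7.5000: CF_t = 2.900000, DF = 0.793964, PV = 2.302497
  t = 8.0000: CF_t = 2.900000, DF = 0.781846, PV = 2.267353
  t = 8.5000: CF_t = 2.900000, DF = 0.769912, PV = 2.232746
  t = 9.0000: CF_t = 2.900000, DF = 0.758161, PV = 2.198666
  t = 9.5000: CF_t = 2.900000, DF = 0.746589, PV = 2.165107
  t = 10.0000: CF_t = 102.900000, DF = 0.735193, PV = 75.651374
Price P = sum_t PV_t = 123.063823

Answer: Price = 123.0638


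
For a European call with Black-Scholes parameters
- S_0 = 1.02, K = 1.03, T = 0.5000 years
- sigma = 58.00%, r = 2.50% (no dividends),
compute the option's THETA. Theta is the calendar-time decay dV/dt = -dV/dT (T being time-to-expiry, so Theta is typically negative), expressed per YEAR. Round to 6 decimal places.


Answer: Theta = -0.173903

Derivation:
d1 = 0.2117512331; d2 = -0.1983707000
phi(d1) = 0.3900977908; exp(-qT) = 1.0000000000; exp(-rT) = 0.9875778005
Theta = -S*exp(-qT)*phi(d1)*sigma/(2*sqrt(T)) - r*K*exp(-rT)*N(d2) + q*S*exp(-qT)*N(d1)
N(d1) = 0.5838494420; N(d2) = 0.4213775200; sqrt(T) = 0.7071067812
Term 1 = -1.0200 * 1.0000000000 * 0.3900977908 * 0.5800 / (2 * 0.7071067812) = -0.1631874133
Term 2 = -0.0250 * 1.0300 * 0.9875778005 * 0.4213775200 = -0.0107156844
Term 3 = 0 (no dividend yield, q = 0)
Theta = -0.1631874133 + (-0.0107156844) + (0.0000000000) = -0.173903


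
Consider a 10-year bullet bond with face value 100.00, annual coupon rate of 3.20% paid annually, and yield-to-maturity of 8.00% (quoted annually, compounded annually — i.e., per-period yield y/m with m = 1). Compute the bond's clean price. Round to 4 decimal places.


Answer: Price = 67.7916

Derivation:
Coupon per period c = face * coupon_rate / m = 3.200000
Periods per year m = 1; per-period yield y/m = 0.080000
Number of cashflows N = 10
Cashflows (t years, CF_t, discount factor 1/(1+y/m)^(m*t), PV):
  t = 1.0000: CF_t = 3.200000, DF = 0.925926, PV = 2.962963
  t = 2.0000: CF_t = 3.200000, DF = 0.857339, PV = 2.743484
  t = 3.0000: CF_t = 3.200000, DF = 0.793832, PV = 2.540263
  t = 4.0000: CF_t = 3.200000, DF = 0.735030, PV = 2.352096
  t = 5.0000: CF_t = 3.200000, DF = 0.680583, PV = 2.177866
  t = 6.0000: CF_t = 3.200000, DF = 0.630170, PV = 2.016543
  t = 7.0000: CF_t = 3.200000, DF = 0.583490, PV = 1.867169
  t = 8.0000: CF_t = 3.200000, DF = 0.540269, PV = 1.728860
  t = 9.0000: CF_t = 3.200000, DF = 0.500249, PV = 1.600797
  t = 10.0000: CF_t = 103.200000, DF = 0.463193, PV = 47.801568
Price P = sum_t PV_t = 67.791609


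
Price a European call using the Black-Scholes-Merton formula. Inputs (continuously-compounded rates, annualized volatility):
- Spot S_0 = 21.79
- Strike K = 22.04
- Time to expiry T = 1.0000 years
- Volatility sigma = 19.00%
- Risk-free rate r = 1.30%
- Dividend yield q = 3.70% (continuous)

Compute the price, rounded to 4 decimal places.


d1 = (ln(S/K) + (r - q + 0.5*sigma^2) * T) / (sigma * sqrt(T)) = -0.09135703
d2 = d1 - sigma * sqrt(T) = -0.28135703
exp(-rT) = 0.98708414; exp(-qT) = 0.96367614
C = S_0 * exp(-qT) * N(d1) - K * exp(-rT) * N(d2)
N(d1) = 0.46360445; N(d2) = 0.38921829
C = 21.7900 * 0.96367614 * 0.46360445 - 22.0400 * 0.98708414 * 0.38921829 = 1.2674

Answer: Price = 1.2674


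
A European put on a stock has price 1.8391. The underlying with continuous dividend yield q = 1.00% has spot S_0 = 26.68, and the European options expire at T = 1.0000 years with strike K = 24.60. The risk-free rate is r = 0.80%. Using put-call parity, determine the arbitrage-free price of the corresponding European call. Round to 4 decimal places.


Answer: Call price = 3.8496

Derivation:
Put-call parity: C - P = S_0 * exp(-qT) - K * exp(-rT).
S_0 * exp(-qT) = 26.6800 * 0.99004983 = 26.41452956
K * exp(-rT) = 24.6000 * 0.99203191 = 24.40398510
C = P + S*exp(-qT) - K*exp(-rT)
C = 1.8391 + 26.41452956 - 24.40398510 = 3.8496


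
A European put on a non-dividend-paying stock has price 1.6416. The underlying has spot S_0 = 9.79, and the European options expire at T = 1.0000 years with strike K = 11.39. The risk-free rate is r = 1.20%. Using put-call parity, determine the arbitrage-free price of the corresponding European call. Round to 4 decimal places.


Put-call parity: C - P = S_0 * exp(-qT) - K * exp(-rT).
S_0 * exp(-qT) = 9.7900 * 1.00000000 = 9.79000000
K * exp(-rT) = 11.3900 * 0.98807171 = 11.25413681
C = P + S*exp(-qT) - K*exp(-rT)
C = 1.6416 + 9.79000000 - 11.25413681 = 0.1775

Answer: Call price = 0.1775


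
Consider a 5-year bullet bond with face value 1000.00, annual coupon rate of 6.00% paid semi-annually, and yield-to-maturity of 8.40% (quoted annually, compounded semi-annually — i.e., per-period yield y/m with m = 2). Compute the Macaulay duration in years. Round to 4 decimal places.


Coupon per period c = face * coupon_rate / m = 30.000000
Periods per year m = 2; per-period yield y/m = 0.042000
Number of cashflows N = 10
Cashflows (t years, CF_t, discount factor 1/(1+y/m)^(m*t), PV):
  t = 0.5000: CF_t = 30.000000, DF = 0.959693, PV = 28.790787
  t = 1.0000: CF_t = 30.000000, DF = 0.921010, PV = 27.630314
  t = 1.5000: CF_t = 30.000000, DF = 0.883887, PV = 26.516616
  t = 2.0000: CF_t = 30.000000, DF = 0.848260, PV = 25.447808
  t = 2.5000: CF_t = 30.000000, DF = 0.814069, PV = 24.422081
  t = 3.0000: CF_t = 30.000000, DF = 0.781257, PV = 23.437697
  t = 3.5000: CF_t = 30.000000, DF = 0.749766, PV = 22.492992
  t = 4.0000: CF_t = 30.000000, DF = 0.719545, PV = 21.586364
  t = 4.5000: CF_t = 30.000000, DF = 0.690543, PV = 20.716281
  t = 5.0000: CF_t = 1030.000000, DF = 0.662709, PV = 682.590178
Price P = sum_t PV_t = 903.631117
Macaulay numerator sum_t t * PV_t:
  t * PV_t at t = 0.5000: 14.395393
  t * PV_t at t = 1.0000: 27.630314
  t * PV_t at t = 1.5000: 39.774924
  t * PV_t at t = 2.0000: 50.895616
  t * PV_t at t = 2.5000: 61.055201
  t * PV_t at t = 3.0000: 70.313092
  t * PV_t at t = 3.5000: 78.725471
  t * PV_t at t = 4.0000: 86.345457
  t * PV_t at t = 4.5000: 93.223263
  t * PV_t at t = 5.0000: 3412.950892
Macaulay duration D = (sum_t t * PV_t) / P = 3935.309623 / 903.631117 = 4.354996

Answer: Macaulay duration = 4.3550 years


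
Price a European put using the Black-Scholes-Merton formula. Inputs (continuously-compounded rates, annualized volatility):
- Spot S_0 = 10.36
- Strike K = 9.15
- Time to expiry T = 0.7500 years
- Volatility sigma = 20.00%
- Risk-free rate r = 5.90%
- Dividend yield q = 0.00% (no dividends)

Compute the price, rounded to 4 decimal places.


Answer: Price = 0.1444

Derivation:
d1 = (ln(S/K) + (r - q + 0.5*sigma^2) * T) / (sigma * sqrt(T)) = 1.05913959
d2 = d1 - sigma * sqrt(T) = 0.88593451
exp(-rT) = 0.95671475; exp(-qT) = 1.00000000
P = K * exp(-rT) * N(-d2) - S_0 * exp(-qT) * N(-d1)
N(-d1) = 0.14476811; N(-d2) = 0.18782641
P = 9.1500 * 0.95671475 * 0.18782641 - 10.3600 * 1.00000000 * 0.14476811 = 0.1444


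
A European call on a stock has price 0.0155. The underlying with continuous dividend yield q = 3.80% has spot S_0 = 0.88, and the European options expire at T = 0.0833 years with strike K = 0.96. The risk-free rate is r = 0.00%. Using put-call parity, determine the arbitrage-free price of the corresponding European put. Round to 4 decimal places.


Put-call parity: C - P = S_0 * exp(-qT) - K * exp(-rT).
S_0 * exp(-qT) = 0.8800 * 0.99683960 = 0.87721885
K * exp(-rT) = 0.9600 * 1.00000000 = 0.96000000
P = C - S*exp(-qT) + K*exp(-rT)
P = 0.0155 - 0.87721885 + 0.96000000 = 0.0983

Answer: Put price = 0.0983


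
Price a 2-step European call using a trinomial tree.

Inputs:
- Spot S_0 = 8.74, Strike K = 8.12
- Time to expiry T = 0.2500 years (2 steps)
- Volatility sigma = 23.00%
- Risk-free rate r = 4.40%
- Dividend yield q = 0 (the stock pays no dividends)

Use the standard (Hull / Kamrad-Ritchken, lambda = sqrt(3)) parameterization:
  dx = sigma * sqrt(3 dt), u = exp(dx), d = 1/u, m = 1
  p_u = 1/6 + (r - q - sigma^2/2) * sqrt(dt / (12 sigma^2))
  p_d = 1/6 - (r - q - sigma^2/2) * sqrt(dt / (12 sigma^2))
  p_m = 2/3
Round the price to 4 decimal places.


Answer: Price = V(0,0) = 0.8576

Derivation:
dt = T/N = 0.125000; dx = sigma*sqrt(3*dt) = 0.140846
u = exp(dx) = 1.151247; d = 1/u = 0.868623
p_u = 0.174454, p_m = 0.666667, p_d = 0.158879
Discount per step: exp(-r*dt) = 0.994515
Stock lattice S(k, j) with j the centered position index:
  k=0: S(0,+0) = 8.7400
  k=1: S(1,-1) = 7.5918; S(1,+0) = 8.7400; S(1,+1) = 10.0619
  k=2: S(2,-2) = 6.5944; S(2,-1) = 7.5918; S(2,+0) = 8.7400; S(2,+1) = 10.0619; S(2,+2) = 11.5837
Terminal payoffs V(N, j) = max(S_T - K, 0):
  V(2,-2) = 0.000000; V(2,-1) = 0.000000; V(2,+0) = 0.620000; V(2,+1) = 1.941898; V(2,+2) = 3.463730
Backward induction: V(k, j) = exp(-r*dt) * [p_u * V(k+1, j+1) + p_m * V(k+1, j) + p_d * V(k+1, j-1)]
  V(1,-1) = exp(-r*dt) * [p_u*0.620000 + p_m*0.000000 + p_d*0.000000] = 0.107569
  V(1,+0) = exp(-r*dt) * [p_u*1.941898 + p_m*0.620000 + p_d*0.000000] = 0.747981
  V(1,+1) = exp(-r*dt) * [p_u*3.463730 + p_m*1.941898 + p_d*0.620000] = 1.986412
  V(0,+0) = exp(-r*dt) * [p_u*1.986412 + p_m*0.747981 + p_d*0.107569] = 0.857553


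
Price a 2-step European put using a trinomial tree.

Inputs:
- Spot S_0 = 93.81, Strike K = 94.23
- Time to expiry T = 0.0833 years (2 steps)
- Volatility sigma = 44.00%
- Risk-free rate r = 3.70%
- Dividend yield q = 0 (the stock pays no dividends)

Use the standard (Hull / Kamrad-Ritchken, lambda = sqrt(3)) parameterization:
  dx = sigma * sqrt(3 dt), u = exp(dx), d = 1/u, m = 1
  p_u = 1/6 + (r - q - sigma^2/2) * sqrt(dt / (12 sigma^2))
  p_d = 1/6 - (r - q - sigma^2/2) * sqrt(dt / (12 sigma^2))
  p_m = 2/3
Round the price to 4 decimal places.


Answer: Price = V(0,0) = 4.2197

Derivation:
dt = T/N = 0.041650; dx = sigma*sqrt(3*dt) = 0.155532
u = exp(dx) = 1.168280; d = 1/u = 0.855959
p_u = 0.158660, p_m = 0.666667, p_d = 0.174674
Discount per step: exp(-r*dt) = 0.998460
Stock lattice S(k, j) with j the centered position index:
  k=0: S(0,+0) = 93.8100
  k=1: S(1,-1) = 80.2975; S(1,+0) = 93.8100; S(1,+1) = 109.5963
  k=2: S(2,-2) = 68.7314; S(2,-1) = 80.2975; S(2,+0) = 93.8100; S(2,+1) = 109.5963; S(2,+2) = 128.0392
Terminal payoffs V(N, j) = max(K - S_T, 0):
  V(2,-2) = 25.498562; V(2,-1) = 13.932452; V(2,+0) = 0.420000; V(2,+1) = 0.000000; V(2,+2) = 0.000000
Backward induction: V(k, j) = exp(-r*dt) * [p_u * V(k+1, j+1) + p_m * V(k+1, j) + p_d * V(k+1, j-1)]
  V(1,-1) = exp(-r*dt) * [p_u*0.420000 + p_m*13.932452 + p_d*25.498562] = 13.787600
  V(1,+0) = exp(-r*dt) * [p_u*0.000000 + p_m*0.420000 + p_d*13.932452] = 2.709453
  V(1,+1) = exp(-r*dt) * [p_u*0.000000 + p_m*0.000000 + p_d*0.420000] = 0.073250
  V(0,+0) = exp(-r*dt) * [p_u*0.073250 + p_m*2.709453 + p_d*13.787600] = 4.219745
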